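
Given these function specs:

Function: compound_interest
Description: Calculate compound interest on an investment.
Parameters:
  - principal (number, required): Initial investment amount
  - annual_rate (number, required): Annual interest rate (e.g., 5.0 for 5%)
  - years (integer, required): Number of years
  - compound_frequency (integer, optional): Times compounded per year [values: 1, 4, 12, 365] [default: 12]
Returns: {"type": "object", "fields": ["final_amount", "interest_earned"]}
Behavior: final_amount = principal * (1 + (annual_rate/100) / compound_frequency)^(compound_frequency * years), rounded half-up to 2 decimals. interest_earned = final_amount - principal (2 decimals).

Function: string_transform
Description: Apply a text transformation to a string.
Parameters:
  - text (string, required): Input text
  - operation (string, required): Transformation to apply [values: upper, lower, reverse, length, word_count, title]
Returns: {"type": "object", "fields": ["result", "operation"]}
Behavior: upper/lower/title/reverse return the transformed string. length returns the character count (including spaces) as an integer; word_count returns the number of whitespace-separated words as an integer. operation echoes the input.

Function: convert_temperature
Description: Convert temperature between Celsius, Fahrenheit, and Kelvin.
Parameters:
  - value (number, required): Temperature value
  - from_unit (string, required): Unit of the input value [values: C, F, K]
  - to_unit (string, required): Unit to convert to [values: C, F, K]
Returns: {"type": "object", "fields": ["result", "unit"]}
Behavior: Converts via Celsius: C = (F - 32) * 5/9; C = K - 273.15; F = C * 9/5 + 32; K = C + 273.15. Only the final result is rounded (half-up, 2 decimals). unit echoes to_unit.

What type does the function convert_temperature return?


The convert_temperature spec declares Returns: {"type": "object", "fields": ["result", "unit"]}
Type:
object


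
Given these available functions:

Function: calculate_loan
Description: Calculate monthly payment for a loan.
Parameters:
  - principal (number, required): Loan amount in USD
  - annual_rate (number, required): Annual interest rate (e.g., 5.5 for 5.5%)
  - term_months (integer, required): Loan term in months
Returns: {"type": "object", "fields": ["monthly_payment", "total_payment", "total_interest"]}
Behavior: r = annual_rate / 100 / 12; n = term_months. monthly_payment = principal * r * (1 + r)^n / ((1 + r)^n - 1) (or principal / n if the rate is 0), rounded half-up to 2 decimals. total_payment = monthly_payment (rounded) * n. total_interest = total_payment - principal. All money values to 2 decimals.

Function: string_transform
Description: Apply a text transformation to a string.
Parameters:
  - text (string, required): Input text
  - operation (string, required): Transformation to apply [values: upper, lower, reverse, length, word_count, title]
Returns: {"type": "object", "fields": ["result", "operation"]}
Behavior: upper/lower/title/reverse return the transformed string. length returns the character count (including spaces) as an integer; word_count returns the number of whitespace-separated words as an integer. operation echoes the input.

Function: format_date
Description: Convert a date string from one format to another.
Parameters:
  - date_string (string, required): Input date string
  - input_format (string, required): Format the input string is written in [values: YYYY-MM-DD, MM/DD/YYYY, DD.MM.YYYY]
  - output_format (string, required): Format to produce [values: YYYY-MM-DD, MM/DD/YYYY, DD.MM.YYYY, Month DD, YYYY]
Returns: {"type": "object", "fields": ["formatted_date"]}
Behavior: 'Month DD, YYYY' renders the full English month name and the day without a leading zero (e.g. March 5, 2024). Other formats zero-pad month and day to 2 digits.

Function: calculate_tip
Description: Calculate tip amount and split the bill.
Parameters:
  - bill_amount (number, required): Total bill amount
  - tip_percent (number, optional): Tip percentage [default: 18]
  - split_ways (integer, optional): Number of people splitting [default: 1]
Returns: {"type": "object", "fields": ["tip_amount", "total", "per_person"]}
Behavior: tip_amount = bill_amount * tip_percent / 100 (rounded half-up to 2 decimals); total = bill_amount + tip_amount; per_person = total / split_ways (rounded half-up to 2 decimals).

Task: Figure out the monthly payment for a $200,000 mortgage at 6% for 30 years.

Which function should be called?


The task needs a function whose description is: Calculate monthly payment for a loan.
calculate_loan


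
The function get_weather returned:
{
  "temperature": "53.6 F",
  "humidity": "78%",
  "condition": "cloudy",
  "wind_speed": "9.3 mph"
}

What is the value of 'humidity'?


78%


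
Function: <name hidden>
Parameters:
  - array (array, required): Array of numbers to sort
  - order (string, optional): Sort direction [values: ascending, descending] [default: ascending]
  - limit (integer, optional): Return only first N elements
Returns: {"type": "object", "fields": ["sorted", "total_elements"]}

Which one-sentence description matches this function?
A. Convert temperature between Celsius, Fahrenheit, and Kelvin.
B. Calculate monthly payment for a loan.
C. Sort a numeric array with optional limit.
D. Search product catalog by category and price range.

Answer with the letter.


Parameters array, order, limit and return ["sorted", "total_elements"] fit: Sort a numeric array with optional limit.
C


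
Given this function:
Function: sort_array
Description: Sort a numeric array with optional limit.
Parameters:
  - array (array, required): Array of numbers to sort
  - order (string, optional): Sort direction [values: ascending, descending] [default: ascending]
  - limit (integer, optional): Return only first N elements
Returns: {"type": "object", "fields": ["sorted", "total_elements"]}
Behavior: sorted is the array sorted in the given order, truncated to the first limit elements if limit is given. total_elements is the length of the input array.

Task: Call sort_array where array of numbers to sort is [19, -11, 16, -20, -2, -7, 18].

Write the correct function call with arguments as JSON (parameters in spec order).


Mapping each described value to its parameter name:
  'Array of numbers to sort' -> array = [19, -11, 16, -20, -2, -7, 18]
sort_array({"array": [19, -11, 16, -20, -2, -7, 18]})


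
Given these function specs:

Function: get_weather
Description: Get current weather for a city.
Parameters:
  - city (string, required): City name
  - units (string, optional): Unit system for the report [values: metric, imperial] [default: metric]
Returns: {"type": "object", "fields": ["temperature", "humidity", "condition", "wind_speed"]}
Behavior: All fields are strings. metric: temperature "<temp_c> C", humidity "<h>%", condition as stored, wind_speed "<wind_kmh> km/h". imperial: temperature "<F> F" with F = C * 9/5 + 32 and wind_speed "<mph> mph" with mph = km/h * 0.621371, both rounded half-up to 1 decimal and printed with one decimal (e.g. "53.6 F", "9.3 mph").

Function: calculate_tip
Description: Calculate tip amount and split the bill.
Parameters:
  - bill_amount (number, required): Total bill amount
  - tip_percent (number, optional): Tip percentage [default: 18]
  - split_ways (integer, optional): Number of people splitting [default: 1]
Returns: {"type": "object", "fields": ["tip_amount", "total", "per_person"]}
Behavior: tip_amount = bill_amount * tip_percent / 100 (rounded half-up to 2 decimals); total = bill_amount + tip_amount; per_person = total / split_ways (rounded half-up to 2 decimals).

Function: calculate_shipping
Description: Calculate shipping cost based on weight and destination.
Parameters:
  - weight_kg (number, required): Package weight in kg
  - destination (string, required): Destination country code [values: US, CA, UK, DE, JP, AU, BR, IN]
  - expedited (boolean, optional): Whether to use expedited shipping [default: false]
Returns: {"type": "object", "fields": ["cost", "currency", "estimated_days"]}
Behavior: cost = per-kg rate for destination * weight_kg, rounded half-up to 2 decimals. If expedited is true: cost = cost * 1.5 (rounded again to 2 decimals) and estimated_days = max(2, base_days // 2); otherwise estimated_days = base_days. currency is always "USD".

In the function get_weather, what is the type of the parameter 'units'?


The get_weather spec declares:
  - units (string, optional): Unit system for the report [values: metric, imperial] [default: metric]
Type:
string


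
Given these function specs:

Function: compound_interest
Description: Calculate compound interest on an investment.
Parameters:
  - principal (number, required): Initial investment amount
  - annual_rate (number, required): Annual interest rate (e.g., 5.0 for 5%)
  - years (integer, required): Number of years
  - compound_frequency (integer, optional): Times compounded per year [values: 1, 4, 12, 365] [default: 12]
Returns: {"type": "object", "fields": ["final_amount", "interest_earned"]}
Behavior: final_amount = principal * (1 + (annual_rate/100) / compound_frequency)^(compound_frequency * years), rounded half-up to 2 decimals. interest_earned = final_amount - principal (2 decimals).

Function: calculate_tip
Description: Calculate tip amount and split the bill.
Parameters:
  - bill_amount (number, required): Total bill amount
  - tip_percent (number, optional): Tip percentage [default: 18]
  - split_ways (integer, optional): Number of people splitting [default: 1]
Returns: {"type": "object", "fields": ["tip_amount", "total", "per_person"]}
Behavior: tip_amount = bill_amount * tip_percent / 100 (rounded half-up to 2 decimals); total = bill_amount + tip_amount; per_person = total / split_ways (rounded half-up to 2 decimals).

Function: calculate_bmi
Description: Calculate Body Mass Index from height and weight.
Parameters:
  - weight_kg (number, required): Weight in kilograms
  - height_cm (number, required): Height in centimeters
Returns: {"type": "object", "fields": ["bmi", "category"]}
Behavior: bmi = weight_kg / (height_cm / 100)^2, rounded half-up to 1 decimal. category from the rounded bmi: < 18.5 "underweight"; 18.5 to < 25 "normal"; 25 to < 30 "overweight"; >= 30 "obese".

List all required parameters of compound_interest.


Parameters of compound_interest and their required/optional flag:
  principal: required
  annual_rate: required
  years: required
  compound_frequency: optional
annual_rate, principal, years


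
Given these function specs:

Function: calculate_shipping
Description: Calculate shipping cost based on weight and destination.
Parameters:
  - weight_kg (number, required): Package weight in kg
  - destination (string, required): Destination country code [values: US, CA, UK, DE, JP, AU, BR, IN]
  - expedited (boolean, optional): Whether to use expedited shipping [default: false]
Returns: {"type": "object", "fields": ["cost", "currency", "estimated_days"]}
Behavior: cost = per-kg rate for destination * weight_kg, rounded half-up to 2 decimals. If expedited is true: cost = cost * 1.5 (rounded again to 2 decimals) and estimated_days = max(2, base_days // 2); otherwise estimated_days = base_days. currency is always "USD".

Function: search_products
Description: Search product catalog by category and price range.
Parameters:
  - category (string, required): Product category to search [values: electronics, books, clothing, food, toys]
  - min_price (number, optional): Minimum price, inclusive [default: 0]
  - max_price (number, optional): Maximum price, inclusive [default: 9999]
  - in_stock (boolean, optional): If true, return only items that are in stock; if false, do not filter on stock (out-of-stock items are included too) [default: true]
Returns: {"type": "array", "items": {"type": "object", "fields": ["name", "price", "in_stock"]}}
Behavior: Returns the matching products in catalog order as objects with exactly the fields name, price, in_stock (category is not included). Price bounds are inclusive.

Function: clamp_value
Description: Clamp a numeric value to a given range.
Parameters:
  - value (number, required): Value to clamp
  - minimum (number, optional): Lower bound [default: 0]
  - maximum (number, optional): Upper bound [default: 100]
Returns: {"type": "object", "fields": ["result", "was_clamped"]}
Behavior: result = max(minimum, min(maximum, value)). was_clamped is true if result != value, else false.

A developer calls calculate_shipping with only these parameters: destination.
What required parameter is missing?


Required parameters: weight_kg, destination
Provided: destination
Missing: weight_kg
weight_kg


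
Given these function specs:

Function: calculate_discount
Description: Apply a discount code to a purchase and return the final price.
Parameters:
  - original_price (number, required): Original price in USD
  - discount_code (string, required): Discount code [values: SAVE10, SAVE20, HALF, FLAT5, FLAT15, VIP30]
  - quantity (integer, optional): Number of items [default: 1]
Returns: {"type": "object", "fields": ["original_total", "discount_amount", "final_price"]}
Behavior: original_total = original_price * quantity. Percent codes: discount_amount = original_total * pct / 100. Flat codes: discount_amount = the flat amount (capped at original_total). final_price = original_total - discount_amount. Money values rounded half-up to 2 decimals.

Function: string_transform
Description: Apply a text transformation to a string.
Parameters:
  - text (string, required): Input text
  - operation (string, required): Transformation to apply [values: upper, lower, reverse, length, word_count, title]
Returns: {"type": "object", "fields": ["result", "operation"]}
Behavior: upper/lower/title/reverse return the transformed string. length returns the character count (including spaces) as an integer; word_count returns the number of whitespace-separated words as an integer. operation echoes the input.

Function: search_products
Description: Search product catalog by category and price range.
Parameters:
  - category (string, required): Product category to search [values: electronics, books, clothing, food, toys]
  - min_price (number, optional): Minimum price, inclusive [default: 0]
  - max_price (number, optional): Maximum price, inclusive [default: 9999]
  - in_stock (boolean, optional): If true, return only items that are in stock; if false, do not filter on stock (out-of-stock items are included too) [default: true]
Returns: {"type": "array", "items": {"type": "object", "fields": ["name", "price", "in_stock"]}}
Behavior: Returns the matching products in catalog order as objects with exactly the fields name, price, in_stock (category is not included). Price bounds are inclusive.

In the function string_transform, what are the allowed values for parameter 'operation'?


The string_transform spec declares:
  - operation (string, required): Transformation to apply [values: upper, lower, reverse, length, word_count, title]
Allowed values:
upper, lower, reverse, length, word_count, title


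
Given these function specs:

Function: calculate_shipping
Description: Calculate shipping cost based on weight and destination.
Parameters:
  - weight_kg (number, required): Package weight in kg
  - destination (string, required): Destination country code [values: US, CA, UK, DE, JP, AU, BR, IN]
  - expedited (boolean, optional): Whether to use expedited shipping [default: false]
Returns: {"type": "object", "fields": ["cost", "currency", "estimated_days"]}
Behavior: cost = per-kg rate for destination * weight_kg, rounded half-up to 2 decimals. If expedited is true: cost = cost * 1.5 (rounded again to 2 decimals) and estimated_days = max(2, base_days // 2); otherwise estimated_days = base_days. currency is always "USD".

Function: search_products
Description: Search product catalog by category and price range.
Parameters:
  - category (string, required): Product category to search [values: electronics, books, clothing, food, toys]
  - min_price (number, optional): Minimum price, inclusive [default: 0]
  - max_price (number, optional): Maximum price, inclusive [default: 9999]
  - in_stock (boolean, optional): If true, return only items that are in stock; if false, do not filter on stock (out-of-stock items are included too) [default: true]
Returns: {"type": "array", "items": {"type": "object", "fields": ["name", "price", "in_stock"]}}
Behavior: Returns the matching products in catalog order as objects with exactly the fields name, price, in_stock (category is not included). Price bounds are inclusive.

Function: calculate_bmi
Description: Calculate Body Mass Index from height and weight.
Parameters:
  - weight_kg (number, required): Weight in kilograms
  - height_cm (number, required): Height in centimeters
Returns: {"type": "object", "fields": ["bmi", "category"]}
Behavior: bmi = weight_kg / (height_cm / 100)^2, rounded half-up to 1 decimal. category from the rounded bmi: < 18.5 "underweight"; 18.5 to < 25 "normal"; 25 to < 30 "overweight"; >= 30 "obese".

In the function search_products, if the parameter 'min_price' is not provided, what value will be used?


The search_products spec declares:
  - min_price (number, optional): Minimum price, inclusive [default: 0]
Default:
0


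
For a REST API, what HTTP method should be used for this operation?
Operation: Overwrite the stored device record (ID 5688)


GET = read, POST = create, PUT = update/replace, DELETE = remove
This operation is an update/replace.
PUT


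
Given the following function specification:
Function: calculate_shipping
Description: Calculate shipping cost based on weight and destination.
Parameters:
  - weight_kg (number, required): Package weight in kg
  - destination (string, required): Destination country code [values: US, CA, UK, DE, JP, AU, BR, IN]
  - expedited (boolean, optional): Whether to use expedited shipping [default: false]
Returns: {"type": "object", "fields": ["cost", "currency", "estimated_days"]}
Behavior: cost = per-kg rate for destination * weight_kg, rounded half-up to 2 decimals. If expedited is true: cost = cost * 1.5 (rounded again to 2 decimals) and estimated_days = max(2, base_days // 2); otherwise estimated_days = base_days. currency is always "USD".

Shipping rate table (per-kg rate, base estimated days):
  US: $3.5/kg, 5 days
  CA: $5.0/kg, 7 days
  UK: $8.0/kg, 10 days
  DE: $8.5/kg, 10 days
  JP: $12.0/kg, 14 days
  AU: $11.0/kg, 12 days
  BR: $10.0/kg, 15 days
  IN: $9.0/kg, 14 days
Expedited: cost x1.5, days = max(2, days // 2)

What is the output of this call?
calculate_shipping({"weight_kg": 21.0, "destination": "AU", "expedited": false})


Rate for AU: $11.0/kg, base 12 days
cost = 11.0 * 21.0 = 231 -> 231.00
expedited not set/false: estimated_days = 12
Output:
{"cost": 231.0, "currency": "USD", "estimated_days": 12}


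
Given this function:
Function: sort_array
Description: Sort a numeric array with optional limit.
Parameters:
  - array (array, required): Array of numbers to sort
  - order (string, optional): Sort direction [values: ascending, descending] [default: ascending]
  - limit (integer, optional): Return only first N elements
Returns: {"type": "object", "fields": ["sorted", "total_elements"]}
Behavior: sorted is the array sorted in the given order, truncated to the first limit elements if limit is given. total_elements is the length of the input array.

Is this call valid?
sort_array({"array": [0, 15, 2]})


Checking all required parameters present and types match... All valid.
Valid


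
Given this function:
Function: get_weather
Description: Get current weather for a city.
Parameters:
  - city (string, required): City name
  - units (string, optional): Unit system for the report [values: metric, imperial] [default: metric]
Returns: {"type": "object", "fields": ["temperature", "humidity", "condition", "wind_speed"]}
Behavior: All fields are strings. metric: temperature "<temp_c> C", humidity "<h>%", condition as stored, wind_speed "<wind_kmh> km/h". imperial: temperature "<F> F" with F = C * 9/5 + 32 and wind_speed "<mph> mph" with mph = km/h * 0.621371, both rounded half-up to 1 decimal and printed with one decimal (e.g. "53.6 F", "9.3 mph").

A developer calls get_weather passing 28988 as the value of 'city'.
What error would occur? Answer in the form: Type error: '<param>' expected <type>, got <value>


Spec: 'city' is declared as string; 28988 is an integer.
Type error: 'city' expected string, got 28988


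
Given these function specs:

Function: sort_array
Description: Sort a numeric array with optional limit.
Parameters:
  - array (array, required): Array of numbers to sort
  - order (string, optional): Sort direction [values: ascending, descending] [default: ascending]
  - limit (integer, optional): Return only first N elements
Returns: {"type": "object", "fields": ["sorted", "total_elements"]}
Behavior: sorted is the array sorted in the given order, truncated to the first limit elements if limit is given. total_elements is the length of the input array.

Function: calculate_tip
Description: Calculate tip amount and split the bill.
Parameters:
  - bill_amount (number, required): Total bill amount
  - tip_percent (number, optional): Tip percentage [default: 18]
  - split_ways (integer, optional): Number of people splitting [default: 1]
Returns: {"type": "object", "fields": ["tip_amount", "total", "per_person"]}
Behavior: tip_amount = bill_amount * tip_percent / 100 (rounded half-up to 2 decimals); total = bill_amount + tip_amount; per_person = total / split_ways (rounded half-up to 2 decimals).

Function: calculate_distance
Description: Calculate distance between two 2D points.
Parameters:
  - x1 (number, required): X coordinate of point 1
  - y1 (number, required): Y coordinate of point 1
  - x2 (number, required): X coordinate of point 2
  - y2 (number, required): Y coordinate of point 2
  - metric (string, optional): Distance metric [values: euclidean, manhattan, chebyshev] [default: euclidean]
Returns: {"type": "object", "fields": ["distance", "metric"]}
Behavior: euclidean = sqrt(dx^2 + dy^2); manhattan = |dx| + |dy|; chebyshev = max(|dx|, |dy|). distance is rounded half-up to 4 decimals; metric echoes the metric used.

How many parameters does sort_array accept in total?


Parameters of sort_array: array (required), order (optional), limit (optional)
Total:
3


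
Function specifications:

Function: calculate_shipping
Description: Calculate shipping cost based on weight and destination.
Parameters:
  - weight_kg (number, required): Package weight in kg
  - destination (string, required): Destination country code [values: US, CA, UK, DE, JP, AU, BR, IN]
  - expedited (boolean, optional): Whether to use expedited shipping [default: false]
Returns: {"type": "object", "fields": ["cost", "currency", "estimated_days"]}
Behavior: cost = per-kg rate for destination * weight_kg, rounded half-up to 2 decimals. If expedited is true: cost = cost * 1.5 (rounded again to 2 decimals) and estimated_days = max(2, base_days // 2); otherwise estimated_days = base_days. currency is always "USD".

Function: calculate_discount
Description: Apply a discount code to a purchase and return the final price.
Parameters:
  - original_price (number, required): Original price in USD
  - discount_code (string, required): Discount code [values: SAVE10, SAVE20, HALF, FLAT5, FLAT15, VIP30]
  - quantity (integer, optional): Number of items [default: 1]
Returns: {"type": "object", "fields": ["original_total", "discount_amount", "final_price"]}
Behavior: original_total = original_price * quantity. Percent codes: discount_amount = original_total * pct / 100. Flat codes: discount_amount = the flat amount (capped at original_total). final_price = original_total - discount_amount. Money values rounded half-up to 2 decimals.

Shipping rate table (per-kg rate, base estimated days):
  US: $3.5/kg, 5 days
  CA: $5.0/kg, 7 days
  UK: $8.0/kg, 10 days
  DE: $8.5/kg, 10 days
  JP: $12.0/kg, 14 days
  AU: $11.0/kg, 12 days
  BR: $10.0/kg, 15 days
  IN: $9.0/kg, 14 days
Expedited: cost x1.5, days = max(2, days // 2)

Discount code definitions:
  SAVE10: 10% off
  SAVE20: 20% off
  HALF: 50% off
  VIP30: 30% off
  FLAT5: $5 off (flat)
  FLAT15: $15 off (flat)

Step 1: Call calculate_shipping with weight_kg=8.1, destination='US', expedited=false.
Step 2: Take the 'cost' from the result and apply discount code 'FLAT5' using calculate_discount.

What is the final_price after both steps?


Step 1: calculate_shipping(weight_kg=8.1, destination=US, expedited=false)
  Rate for US: $3.5/kg, base 5 days
  cost = 3.5 * 8.1 = 28.35 -> 28.35
  expedited not set/false: estimated_days = 5
  -> cost = 28.35 USD
Step 2: calculate_discount(original_price=28.35, discount_code=FLAT5, quantity=1)
  original_total = 28.35 * 1 = 28.35
  FLAT5 = $5 flat: discount_amount = min(5.00, 28.35) = 5.00
  final_price = 28.35 - 5.00 = 23.35
  -> final_price = 23.35
$23.35


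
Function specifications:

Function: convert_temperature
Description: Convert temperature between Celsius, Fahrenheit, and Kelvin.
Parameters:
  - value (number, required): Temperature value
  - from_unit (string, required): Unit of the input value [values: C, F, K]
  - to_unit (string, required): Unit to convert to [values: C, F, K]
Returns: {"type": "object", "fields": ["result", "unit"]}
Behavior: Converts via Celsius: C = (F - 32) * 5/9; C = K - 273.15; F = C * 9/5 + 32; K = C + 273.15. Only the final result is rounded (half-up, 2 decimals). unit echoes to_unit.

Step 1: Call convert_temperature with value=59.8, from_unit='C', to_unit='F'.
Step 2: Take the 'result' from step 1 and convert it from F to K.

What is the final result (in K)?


Step 1: convert_temperature(value=59.8, from_unit=C, to_unit=F)
  Input already in C: 59.8
  To F: 59.8 * 9/5 + 32 = 139.64
  Round to 2 decimals: 139.64
  -> result = 139.64 F
Step 2: convert_temperature(value=139.64, from_unit=F, to_unit=K)
  To C: (139.64 - 32) * 5/9 = 59.8
  To K: 59.8 + 273.15 = 332.95
  Round to 2 decimals: 332.95
  -> result = 332.95 K
332.95 K


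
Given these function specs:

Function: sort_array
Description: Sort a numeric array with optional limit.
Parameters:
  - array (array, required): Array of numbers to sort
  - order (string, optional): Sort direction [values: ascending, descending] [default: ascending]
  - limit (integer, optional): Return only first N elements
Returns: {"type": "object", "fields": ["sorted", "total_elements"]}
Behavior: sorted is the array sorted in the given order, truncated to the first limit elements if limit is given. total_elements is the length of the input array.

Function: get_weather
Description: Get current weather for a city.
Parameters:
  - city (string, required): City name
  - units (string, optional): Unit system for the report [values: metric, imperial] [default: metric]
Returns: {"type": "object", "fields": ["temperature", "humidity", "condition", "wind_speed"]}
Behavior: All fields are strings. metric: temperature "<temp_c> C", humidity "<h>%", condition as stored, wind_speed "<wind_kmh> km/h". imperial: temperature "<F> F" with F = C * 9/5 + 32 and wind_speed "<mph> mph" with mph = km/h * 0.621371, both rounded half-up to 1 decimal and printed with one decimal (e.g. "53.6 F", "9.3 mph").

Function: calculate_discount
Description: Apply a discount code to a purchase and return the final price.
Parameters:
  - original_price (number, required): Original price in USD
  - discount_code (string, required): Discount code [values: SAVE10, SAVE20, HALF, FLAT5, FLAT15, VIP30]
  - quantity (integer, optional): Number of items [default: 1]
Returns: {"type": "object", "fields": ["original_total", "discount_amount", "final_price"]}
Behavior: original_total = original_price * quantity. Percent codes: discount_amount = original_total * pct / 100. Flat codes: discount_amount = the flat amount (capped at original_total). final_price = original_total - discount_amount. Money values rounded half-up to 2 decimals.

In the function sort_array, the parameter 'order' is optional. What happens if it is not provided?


The sort_array spec declares:
  - order (string, optional): Sort direction [values: ascending, descending] [default: ascending]
It defaults to ascending


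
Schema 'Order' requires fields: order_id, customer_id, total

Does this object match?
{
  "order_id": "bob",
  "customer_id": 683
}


Checking required fields...
Missing: total
Invalid - missing required field 'total'


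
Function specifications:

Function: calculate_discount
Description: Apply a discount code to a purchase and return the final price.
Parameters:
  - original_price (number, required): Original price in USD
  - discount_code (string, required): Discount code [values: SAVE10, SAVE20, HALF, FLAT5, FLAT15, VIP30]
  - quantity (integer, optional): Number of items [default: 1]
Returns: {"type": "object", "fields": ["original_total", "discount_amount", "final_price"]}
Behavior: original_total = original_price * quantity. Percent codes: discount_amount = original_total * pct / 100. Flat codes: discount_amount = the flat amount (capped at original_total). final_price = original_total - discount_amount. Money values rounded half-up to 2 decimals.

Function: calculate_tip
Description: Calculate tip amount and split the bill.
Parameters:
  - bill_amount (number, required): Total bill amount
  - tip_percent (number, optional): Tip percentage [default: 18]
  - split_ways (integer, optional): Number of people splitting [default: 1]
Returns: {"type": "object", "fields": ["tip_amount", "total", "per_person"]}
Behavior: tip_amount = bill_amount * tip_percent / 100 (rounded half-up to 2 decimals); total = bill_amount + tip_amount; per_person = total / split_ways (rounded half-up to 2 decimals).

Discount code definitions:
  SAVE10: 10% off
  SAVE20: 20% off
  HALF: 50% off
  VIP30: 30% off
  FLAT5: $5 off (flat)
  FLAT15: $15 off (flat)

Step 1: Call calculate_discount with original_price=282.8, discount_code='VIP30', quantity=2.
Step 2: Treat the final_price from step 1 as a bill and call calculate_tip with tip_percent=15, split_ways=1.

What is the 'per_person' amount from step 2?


Step 1: calculate_discount(original_price=282.8, discount_code=VIP30, quantity=2)
  original_total = 282.8 * 2 = 565.60
  VIP30 = 30% off: discount_amount = 565.60 * 30/100 = 169.68 -> 169.68
  final_price = 565.60 - 169.68 = 395.92
  -> final_price = 395.92
Step 2: calculate_tip(bill_amount=395.92, tip_percent=15, split_ways=1)
  tip_amount = 395.92 * 15/100 = 59.388 -> 59.39
  total = 395.92 + 59.39 = 455.31
  per_person = 455.31 / 1 = 455.31 -> 455.31
  -> per_person = 455.31
$455.31


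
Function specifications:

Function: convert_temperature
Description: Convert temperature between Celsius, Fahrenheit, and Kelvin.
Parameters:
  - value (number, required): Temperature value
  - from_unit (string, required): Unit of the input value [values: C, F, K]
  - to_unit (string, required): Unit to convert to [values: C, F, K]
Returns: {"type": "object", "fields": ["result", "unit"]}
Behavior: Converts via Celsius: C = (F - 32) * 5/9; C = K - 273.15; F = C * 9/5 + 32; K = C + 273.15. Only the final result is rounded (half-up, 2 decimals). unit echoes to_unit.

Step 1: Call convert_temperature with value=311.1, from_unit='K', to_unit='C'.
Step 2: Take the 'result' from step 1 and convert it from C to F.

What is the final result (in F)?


Step 1: convert_temperature(value=311.1, from_unit=K, to_unit=C)
  To C: 311.1 - 273.15 = 37.95
  Target is C: 37.95
  Round to 2 decimals: 37.95
  -> result = 37.95 C
Step 2: convert_temperature(value=37.95, from_unit=C, to_unit=F)
  Input already in C: 37.95
  To F: 37.95 * 9/5 + 32 = 100.31
  Round to 2 decimals: 100.31
  -> result = 100.31 F
100.31 F


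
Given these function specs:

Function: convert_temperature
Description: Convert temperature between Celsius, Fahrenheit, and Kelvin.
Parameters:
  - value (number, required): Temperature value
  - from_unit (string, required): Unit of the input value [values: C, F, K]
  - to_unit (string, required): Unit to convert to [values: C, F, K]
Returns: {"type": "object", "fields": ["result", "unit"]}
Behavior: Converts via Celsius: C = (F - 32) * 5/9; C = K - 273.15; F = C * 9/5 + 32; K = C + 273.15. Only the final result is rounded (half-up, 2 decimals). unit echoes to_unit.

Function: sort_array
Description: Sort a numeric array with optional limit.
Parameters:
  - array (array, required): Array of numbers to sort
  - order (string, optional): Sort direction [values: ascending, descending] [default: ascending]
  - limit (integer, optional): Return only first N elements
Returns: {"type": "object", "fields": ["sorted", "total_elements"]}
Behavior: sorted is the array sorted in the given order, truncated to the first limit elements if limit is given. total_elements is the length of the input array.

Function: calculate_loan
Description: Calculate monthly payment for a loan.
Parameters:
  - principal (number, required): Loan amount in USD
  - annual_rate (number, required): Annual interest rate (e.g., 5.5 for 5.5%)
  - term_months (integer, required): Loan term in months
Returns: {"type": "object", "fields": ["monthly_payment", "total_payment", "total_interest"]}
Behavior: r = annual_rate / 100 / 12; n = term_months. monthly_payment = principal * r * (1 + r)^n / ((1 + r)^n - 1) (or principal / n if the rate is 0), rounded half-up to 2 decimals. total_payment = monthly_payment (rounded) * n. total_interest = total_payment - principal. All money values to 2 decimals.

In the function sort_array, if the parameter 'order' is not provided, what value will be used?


The sort_array spec declares:
  - order (string, optional): Sort direction [values: ascending, descending] [default: ascending]
Default:
ascending


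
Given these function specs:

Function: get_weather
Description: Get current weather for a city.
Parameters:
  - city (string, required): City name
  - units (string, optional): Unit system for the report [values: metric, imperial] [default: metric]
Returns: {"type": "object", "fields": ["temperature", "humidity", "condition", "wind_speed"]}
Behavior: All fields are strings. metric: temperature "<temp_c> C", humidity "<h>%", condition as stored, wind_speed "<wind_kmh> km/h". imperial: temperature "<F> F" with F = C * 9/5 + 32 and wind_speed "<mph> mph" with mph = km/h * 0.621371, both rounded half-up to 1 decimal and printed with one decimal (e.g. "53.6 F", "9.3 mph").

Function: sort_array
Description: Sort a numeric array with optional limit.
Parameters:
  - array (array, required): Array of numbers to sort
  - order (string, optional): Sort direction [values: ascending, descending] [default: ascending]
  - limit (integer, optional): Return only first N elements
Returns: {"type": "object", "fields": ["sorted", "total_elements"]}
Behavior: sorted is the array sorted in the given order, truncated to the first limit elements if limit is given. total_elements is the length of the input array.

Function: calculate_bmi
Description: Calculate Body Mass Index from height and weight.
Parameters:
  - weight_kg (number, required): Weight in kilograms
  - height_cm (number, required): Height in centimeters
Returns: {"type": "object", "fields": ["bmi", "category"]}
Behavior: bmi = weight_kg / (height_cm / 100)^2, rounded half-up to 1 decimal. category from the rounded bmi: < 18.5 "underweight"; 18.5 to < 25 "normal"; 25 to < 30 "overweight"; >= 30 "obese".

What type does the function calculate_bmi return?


The calculate_bmi spec declares Returns: {"type": "object", "fields": ["bmi", "category"]}
Type:
object


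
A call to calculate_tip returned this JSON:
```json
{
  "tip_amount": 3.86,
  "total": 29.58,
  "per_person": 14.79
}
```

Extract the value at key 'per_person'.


14.79


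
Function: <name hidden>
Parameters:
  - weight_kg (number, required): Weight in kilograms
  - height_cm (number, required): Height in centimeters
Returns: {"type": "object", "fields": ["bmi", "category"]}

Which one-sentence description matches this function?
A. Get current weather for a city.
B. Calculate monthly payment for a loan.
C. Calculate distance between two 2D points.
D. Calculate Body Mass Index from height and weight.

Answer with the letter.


Parameters weight_kg, height_cm and return ["bmi", "category"] fit: Calculate Body Mass Index from height and weight.
D


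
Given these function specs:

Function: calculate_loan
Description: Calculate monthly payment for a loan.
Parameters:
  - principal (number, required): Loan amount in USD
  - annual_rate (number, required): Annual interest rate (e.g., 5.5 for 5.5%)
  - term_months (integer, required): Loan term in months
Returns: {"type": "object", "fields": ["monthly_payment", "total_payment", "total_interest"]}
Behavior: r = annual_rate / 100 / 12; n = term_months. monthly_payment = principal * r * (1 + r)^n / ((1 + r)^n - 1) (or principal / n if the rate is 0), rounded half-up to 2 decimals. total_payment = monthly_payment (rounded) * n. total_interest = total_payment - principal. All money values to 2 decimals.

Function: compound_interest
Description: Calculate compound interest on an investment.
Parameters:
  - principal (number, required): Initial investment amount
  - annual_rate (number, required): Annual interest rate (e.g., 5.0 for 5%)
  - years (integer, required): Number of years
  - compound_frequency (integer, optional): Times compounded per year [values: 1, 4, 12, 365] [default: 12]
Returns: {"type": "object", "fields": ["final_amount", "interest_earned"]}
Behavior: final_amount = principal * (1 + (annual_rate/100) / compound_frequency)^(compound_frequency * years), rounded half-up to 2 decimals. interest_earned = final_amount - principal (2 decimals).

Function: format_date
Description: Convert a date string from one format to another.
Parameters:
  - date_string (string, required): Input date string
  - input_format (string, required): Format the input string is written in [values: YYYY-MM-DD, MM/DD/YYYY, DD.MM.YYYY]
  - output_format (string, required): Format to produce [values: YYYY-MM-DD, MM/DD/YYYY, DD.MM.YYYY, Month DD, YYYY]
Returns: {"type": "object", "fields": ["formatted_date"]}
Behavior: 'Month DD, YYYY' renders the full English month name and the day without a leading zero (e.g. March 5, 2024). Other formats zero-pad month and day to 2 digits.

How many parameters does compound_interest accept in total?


Parameters of compound_interest: principal (required), annual_rate (required), years (required), compound_frequency (optional)
Total:
4


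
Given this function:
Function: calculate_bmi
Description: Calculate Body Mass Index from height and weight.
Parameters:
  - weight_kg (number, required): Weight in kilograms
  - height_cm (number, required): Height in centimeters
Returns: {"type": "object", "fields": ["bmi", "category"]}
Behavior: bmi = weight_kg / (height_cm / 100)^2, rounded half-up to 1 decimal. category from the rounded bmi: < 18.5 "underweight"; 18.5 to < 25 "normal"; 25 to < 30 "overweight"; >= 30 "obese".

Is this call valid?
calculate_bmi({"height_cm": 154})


Checking required parameters...
Missing required parameter: weight_kg
Invalid - missing required parameter 'weight_kg'


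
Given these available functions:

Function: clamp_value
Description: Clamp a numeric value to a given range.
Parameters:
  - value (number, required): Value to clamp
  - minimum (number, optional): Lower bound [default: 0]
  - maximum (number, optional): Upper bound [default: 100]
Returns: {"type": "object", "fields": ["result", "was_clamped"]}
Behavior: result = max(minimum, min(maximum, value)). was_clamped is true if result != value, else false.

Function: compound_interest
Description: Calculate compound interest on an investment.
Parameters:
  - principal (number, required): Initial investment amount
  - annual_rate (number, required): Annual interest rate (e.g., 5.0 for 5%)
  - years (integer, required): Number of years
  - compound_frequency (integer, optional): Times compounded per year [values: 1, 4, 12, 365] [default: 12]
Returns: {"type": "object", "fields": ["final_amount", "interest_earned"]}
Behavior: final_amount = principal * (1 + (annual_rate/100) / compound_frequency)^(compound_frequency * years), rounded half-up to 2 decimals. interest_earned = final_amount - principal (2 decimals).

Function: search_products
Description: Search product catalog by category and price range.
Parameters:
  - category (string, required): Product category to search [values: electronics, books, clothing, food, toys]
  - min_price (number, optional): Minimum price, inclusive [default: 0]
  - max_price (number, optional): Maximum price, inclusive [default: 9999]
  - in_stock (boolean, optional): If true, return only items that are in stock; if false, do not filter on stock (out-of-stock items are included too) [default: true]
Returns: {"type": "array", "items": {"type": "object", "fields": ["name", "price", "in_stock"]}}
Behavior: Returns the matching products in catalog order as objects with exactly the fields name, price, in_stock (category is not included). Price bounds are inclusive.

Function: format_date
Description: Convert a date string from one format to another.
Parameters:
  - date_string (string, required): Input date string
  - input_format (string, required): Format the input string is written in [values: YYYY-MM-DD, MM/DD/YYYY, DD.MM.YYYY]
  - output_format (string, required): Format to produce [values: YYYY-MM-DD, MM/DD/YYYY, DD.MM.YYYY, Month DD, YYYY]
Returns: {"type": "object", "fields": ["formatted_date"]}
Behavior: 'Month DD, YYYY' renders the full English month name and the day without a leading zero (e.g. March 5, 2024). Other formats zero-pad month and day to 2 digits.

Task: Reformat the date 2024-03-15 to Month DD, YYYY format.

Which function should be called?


The task needs a function whose description is: Convert a date string from one format to another.
format_date
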